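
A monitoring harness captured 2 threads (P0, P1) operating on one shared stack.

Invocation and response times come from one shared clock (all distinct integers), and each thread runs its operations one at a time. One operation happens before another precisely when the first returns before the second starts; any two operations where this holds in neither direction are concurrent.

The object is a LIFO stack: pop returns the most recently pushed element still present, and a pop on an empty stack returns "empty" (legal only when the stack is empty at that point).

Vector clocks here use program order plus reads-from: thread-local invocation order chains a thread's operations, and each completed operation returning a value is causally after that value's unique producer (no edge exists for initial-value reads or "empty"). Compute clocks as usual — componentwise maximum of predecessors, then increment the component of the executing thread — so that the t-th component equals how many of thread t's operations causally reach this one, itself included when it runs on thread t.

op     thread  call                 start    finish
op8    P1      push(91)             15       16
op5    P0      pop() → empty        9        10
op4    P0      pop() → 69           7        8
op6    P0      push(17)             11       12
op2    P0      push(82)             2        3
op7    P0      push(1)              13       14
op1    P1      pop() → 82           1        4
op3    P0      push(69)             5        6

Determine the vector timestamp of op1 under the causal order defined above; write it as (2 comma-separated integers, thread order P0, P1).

(1, 1)

no predecessors for op2 (invoked 2): P0 increments from zero → (1, 0)
op1, invoked 1, takes VC(op2)=(1, 0) under max, adds 1 for P1 → (1, 1)
op3, invoked 5, takes VC(op2)=(1, 0) under max, adds 1 for P0 → (2, 0)
op8, invoked 15, takes VC(op1)=(1, 1) under max, adds 1 for P1 → (1, 2)
op4, invoked 7, takes VC(op3)=(2, 0) under max, adds 1 for P0 → (3, 0)
op5, invoked 9, takes VC(op4)=(3, 0) under max, adds 1 for P0 → (4, 0)
op6, invoked 11, takes VC(op5)=(4, 0) under max, adds 1 for P0 → (5, 0)
op7, invoked 13, takes VC(op6)=(5, 0) under max, adds 1 for P0 → (6, 0)
target: VC(op1) = (1, 1)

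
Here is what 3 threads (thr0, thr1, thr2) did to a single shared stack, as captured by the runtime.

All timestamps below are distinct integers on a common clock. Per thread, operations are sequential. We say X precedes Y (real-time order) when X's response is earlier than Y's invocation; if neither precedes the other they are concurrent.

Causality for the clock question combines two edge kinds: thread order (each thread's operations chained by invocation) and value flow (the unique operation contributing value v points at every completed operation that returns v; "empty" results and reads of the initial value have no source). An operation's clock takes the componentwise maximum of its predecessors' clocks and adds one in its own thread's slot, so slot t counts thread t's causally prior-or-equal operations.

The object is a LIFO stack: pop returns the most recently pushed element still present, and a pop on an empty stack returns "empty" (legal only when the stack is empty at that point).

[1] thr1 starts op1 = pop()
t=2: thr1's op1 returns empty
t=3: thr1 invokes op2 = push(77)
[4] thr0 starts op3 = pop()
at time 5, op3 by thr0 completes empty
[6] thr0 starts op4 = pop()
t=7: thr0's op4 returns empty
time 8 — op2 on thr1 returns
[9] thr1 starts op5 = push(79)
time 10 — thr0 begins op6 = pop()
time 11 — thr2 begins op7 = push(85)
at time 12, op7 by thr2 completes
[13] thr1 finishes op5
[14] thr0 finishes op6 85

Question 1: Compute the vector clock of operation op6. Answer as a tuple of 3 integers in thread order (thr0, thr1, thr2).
VC(op7, invoked at 11): no causal predecessors; +1 on thr2 → (0, 0, 1)
VC(op1, invoked at 1): no causal predecessors; +1 on thr1 → (0, 1, 0)
VC(op3, invoked at 4): no causal predecessors; +1 on thr0 → (1, 0, 0)
VC(op2, invoked at 3): max of VC(op1)=(0, 1, 0), then +1 on thread thr1 → (0, 2, 0)
VC(op4, invoked at 6): max of VC(op3)=(1, 0, 0), then +1 on thread thr0 → (2, 0, 0)
VC(op5, invoked at 9): max of VC(op2)=(0, 2, 0), then +1 on thread thr1 → (0, 3, 0)
VC(op6, invoked at 10): max of VC(op4)=(2, 0, 0), VC(op7)=(0, 0, 1), then +1 on thread thr0 → (3, 0, 1)
target: VC(op6) = (3, 0, 1)

(3, 0, 1)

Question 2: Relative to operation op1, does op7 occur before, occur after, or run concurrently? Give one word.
op7 spans [11,12], op1 spans [1,2]
resp(op1)=2 < inv(op7)=11

after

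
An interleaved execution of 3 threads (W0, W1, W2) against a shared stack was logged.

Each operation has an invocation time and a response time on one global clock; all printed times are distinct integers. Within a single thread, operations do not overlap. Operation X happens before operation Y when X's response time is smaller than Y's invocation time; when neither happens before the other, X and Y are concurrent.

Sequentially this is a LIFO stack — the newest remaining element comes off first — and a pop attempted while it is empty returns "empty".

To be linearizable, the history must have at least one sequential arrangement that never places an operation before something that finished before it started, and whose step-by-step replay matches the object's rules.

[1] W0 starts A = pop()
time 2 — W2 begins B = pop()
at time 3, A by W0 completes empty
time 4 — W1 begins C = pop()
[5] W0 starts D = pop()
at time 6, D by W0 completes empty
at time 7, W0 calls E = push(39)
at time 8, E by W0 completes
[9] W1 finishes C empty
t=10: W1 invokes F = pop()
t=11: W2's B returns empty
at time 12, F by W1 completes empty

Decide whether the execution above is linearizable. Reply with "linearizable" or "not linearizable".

not linearizable

cut after 11 events: linearizable; cut after 12 events (F responds, time 12): not linearizable
real-time-consistent orders of the 6 completed operations: 18 — all fail the stack replay
for example A, B, C, D, E, F fails at step 6: F pop() → empty is not legal there
for example A, B, D, C, E, F fails at step 6: F pop() → empty is not legal there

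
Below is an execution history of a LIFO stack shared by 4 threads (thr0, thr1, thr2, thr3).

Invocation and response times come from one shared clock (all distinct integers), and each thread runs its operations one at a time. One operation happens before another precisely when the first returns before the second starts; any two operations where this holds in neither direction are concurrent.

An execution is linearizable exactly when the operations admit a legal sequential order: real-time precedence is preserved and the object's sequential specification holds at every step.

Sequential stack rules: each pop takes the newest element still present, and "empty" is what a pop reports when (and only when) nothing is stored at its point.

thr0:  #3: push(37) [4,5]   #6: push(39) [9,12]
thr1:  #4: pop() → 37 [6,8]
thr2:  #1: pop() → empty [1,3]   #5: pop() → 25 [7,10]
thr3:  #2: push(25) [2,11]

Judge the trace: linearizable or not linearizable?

linearizable

a witness: #1, #2, #3, #4, #5, #6
1. #1 pop() → empty, leaving stack <>
2. #2 push(25), leaving stack <25>
3. #3 push(37), leaving stack <25,37>
4. #4 pop() → 37, leaving stack <25>
5. #5 pop() → 25, leaving stack <>
6. #6 push(39), leaving stack <39>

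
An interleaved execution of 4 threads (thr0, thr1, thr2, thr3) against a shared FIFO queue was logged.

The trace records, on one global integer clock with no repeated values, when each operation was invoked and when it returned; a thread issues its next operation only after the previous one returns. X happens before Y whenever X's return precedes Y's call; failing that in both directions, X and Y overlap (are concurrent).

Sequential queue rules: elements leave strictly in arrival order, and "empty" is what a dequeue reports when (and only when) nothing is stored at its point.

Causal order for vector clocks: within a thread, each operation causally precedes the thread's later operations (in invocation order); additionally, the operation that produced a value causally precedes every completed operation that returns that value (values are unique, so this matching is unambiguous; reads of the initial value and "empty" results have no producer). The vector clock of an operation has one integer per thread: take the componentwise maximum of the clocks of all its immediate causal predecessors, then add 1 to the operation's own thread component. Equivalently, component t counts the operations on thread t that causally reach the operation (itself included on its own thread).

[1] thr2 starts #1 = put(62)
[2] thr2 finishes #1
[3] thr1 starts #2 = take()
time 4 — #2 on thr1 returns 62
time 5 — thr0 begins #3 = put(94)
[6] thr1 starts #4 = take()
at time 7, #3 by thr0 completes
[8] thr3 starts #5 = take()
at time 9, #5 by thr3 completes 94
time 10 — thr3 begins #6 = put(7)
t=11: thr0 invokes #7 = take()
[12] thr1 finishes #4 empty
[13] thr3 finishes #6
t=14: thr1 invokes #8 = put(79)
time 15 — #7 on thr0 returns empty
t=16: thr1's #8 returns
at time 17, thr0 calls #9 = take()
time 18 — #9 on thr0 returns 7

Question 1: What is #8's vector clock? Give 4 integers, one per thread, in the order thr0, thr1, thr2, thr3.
invoked at 1, #1 has no predecessors; its own thr2 bump gives (0, 0, 1, 0)
invoked at 5, #3 has no predecessors; its own thr0 bump gives (1, 0, 0, 0)
from VC(#1)=(0, 0, 1, 0), #2 (invoked 3) maxes components and bumps thr1 → (0, 1, 1, 0)
from VC(#3)=(1, 0, 0, 0), #5 (invoked 8) maxes components and bumps thr3 → (1, 0, 0, 1)
from VC(#3)=(1, 0, 0, 0), #7 (invoked 11) maxes components and bumps thr0 → (2, 0, 0, 0)
from VC(#2)=(0, 1, 1, 0), #4 (invoked 6) maxes components and bumps thr1 → (0, 2, 1, 0)
from VC(#5)=(1, 0, 0, 1), #6 (invoked 10) maxes components and bumps thr3 → (1, 0, 0, 2)
from VC(#4)=(0, 2, 1, 0), #8 (invoked 14) maxes components and bumps thr1 → (0, 3, 1, 0)
from VC(#6)=(1, 0, 0, 2), VC(#7)=(2, 0, 0, 0), #9 (invoked 17) maxes components and bumps thr0 → (3, 0, 0, 2)
target: VC(#8) = (0, 3, 1, 0)

(0, 3, 1, 0)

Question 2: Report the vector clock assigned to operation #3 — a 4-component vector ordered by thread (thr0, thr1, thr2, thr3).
root op #1, invoked 1: fresh clock plus thr2's own tick → (0, 0, 1, 0)
root op #3, invoked 5: fresh clock plus thr0's own tick → (1, 0, 0, 0)
#2 (invocation 3): componentwise max over VC(#1)=(0, 0, 1, 0), +1 at thr1, giving (0, 1, 1, 0)
#5 (invocation 8): componentwise max over VC(#3)=(1, 0, 0, 0), +1 at thr3, giving (1, 0, 0, 1)
#7 (invocation 11): componentwise max over VC(#3)=(1, 0, 0, 0), +1 at thr0, giving (2, 0, 0, 0)
#4 (invocation 6): componentwise max over VC(#2)=(0, 1, 1, 0), +1 at thr1, giving (0, 2, 1, 0)
#6 (invocation 10): componentwise max over VC(#5)=(1, 0, 0, 1), +1 at thr3, giving (1, 0, 0, 2)
#8 (invocation 14): componentwise max over VC(#4)=(0, 2, 1, 0), +1 at thr1, giving (0, 3, 1, 0)
#9 (invocation 17): componentwise max over VC(#6)=(1, 0, 0, 2), VC(#7)=(2, 0, 0, 0), +1 at thr0, giving (3, 0, 0, 2)
target: VC(#3) = (1, 0, 0, 0)

(1, 0, 0, 0)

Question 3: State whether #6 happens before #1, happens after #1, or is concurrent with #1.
#6 spans [10,13], #1 spans [1,2]
resp(#1)=2 < inv(#6)=10

after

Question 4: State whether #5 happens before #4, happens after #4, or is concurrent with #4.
#5 spans [8,9], #4 spans [6,12]
the intervals overlap in both directions

concurrent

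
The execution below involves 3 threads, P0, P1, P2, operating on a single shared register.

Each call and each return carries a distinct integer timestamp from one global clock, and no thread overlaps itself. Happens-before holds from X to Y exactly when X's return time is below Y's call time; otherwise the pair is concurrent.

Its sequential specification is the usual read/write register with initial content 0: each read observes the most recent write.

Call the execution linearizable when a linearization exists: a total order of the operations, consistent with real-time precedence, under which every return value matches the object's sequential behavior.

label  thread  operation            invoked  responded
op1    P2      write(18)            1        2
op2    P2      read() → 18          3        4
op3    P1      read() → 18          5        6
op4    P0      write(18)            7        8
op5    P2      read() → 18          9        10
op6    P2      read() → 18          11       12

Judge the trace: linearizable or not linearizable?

a witness: op1, op2, op3, op4, op5, op6
1. op1 write(18), leaving value 18
2. op2 read() → 18, leaving value 18
3. op3 read() → 18, leaving value 18
4. op4 write(18), leaving value 18
5. op5 read() → 18, leaving value 18
6. op6 read() → 18, leaving value 18

linearizable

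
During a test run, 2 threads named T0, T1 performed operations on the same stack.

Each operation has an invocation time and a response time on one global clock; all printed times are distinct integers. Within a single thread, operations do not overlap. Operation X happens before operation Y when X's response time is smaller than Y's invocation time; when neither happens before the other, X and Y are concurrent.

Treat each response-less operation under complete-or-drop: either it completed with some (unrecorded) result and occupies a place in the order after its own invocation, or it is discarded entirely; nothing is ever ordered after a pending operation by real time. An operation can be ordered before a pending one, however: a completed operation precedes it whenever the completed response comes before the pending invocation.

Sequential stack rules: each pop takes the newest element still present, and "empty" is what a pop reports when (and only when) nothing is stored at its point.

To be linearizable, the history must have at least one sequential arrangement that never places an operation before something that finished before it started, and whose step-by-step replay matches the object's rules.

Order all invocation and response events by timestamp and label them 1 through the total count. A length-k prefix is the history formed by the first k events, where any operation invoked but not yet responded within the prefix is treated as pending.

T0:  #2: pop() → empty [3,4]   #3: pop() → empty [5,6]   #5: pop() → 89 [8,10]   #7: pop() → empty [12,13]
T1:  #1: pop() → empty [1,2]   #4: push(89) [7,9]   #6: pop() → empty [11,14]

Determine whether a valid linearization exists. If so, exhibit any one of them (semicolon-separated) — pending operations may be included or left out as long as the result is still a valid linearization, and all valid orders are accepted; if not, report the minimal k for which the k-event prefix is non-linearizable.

linearizable — witness: #1; #2; #3; #4; #5; #6; #7

after step 1 (#1 pop() → empty): stack <>
after step 2 (#2 pop() → empty): stack <>
after step 3 (#3 pop() → empty): stack <>
after step 4 (#4 push(89)): stack <89>
after step 5 (#5 pop() → 89): stack <>
after step 6 (#6 pop() → empty): stack <>
after step 7 (#7 pop() → empty): stack <>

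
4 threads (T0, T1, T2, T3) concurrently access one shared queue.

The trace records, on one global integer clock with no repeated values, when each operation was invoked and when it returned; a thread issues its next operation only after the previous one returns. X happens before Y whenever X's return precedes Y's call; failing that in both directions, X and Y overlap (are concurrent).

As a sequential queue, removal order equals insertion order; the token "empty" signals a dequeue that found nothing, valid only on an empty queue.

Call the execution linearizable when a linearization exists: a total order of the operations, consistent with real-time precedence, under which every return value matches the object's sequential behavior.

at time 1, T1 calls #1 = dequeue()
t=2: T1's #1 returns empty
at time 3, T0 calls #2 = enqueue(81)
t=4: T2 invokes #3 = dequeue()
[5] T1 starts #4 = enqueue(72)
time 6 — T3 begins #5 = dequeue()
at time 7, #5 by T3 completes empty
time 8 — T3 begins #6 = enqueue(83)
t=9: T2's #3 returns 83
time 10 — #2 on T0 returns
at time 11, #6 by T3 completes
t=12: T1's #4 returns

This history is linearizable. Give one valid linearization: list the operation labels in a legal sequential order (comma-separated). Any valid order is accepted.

#1, #5, #6, #2, #3, #4

after step 1 (#1 dequeue() → empty): queue <>
after step 2 (#5 dequeue() → empty): queue <>
after step 3 (#6 enqueue(83)): queue <83>
after step 4 (#2 enqueue(81)): queue <83,81>
after step 5 (#3 dequeue() → 83): queue <81>
after step 6 (#4 enqueue(72)): queue <81,72>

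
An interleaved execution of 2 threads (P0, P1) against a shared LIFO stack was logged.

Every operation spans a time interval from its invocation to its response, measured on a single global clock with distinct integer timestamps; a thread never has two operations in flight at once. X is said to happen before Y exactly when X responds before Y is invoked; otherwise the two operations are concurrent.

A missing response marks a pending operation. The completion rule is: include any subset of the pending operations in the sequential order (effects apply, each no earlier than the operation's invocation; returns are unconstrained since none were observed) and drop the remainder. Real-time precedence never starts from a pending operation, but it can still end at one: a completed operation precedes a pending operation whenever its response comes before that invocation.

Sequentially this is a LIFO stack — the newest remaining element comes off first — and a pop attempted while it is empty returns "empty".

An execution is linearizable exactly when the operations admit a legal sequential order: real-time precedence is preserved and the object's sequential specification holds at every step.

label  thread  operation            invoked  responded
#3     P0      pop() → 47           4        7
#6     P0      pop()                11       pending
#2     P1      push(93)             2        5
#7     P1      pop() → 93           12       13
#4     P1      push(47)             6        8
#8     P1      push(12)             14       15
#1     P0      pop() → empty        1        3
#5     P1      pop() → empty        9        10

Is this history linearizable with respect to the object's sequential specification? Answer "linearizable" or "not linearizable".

not linearizable

events 1..9 are fine; event 10 — the response of #5 at time 10 — makes the prefix non-linearizable
5 completed operations, 5 real-time-consistent orders — every LIFO stack replay fails
one such order, #1, #2, #3, #4, #5, breaks at step 3 where #3 pop() → 47 is illegal
one such order, #1, #2, #4, #3, #5, breaks at step 5 where #5 pop() → empty is illegal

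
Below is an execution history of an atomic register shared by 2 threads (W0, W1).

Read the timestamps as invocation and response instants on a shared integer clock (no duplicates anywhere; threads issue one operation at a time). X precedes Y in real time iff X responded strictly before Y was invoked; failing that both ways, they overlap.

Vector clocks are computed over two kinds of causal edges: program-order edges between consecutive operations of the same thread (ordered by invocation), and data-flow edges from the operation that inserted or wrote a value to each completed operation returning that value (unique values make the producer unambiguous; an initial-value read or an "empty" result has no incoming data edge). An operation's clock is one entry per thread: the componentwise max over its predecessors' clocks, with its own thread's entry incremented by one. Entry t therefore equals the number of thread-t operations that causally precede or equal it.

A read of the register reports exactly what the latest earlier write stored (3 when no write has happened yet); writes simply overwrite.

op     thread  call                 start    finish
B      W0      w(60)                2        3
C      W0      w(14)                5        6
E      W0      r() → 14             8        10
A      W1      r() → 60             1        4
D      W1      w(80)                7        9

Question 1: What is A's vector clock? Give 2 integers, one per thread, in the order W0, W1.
Answer: (1, 1)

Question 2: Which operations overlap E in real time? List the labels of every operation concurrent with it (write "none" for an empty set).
Answer: D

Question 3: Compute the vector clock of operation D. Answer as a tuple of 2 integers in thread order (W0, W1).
Answer: (1, 2)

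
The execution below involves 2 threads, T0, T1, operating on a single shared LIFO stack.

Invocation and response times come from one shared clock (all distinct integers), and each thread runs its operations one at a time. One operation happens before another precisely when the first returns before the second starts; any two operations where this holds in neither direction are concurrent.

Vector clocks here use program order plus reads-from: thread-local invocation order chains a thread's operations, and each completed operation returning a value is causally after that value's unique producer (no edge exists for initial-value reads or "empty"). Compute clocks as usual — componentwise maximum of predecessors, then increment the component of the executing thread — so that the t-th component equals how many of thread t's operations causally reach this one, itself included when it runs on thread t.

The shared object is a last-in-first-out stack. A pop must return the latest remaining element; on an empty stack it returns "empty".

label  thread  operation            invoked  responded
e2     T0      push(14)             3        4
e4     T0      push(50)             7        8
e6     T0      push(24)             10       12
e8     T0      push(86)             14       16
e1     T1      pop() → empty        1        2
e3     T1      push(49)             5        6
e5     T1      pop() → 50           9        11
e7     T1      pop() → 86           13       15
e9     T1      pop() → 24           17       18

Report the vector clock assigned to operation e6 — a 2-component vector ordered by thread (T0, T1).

(3, 0)

e1 (invocation 1): nothing precedes it; T1's component alone gives (0, 1)
e2 (invocation 3): nothing precedes it; T0's component alone gives (1, 0)
e3 (invocation 5): componentwise max over VC(e1)=(0, 1), +1 at T1, giving (0, 2)
e4 (invocation 7): componentwise max over VC(e2)=(1, 0), +1 at T0, giving (2, 0)
e6 (invocation 10): componentwise max over VC(e4)=(2, 0), +1 at T0, giving (3, 0)
e8 (invocation 14): componentwise max over VC(e6)=(3, 0), +1 at T0, giving (4, 0)
e5 (invocation 9): componentwise max over VC(e3)=(0, 2), VC(e4)=(2, 0), +1 at T1, giving (2, 3)
e7 (invocation 13): componentwise max over VC(e5)=(2, 3), VC(e8)=(4, 0), +1 at T1, giving (4, 4)
e9 (invocation 17): componentwise max over VC(e6)=(3, 0), VC(e7)=(4, 4), +1 at T1, giving (4, 5)
target: VC(e6) = (3, 0)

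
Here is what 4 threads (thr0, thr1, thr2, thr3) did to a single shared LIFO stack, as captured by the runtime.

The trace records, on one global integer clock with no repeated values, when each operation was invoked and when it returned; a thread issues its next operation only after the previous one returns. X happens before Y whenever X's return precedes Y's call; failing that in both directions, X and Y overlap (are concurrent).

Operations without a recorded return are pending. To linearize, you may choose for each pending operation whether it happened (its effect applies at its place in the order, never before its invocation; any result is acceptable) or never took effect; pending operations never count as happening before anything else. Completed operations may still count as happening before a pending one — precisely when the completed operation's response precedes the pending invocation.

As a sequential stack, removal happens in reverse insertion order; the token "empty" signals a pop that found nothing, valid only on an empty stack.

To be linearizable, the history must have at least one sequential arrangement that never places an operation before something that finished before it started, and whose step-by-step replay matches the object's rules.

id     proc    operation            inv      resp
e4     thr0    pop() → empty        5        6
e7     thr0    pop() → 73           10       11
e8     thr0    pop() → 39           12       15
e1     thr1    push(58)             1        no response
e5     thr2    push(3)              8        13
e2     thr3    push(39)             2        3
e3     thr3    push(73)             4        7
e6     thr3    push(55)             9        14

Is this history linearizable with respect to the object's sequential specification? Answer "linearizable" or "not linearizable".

the violation lands at event 6, e4's response at time 6: events 1..5 linearize, events 1..6 do not
exhaustive check: the 2 completed LIFO stack ops admit one real-time order; illegal
including or dropping the 2 pending operations (e1, e3) in any combination fails
one such order, e2, e4 (pending dropped), breaks at step 2 where e4 pop() → empty is illegal

not linearizable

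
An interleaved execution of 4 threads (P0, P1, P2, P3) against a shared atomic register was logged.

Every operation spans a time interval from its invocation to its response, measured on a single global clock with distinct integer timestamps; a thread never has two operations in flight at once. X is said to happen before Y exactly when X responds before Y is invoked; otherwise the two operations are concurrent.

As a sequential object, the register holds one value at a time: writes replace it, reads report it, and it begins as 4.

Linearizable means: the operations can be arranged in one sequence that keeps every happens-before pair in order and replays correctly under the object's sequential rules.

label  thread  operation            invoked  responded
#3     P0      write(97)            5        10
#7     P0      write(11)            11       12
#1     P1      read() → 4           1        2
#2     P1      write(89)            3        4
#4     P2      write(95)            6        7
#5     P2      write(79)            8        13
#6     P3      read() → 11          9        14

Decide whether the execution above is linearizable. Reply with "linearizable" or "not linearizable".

one valid linearization: #1, #2, #3, #4, #5, #7, #6
1. #1 read() → 4, leaving value 4
2. #2 write(89), leaving value 89
3. #3 write(97), leaving value 97
4. #4 write(95), leaving value 95
5. #5 write(79), leaving value 79
6. #7 write(11), leaving value 11
7. #6 read() → 11, leaving value 11

linearizable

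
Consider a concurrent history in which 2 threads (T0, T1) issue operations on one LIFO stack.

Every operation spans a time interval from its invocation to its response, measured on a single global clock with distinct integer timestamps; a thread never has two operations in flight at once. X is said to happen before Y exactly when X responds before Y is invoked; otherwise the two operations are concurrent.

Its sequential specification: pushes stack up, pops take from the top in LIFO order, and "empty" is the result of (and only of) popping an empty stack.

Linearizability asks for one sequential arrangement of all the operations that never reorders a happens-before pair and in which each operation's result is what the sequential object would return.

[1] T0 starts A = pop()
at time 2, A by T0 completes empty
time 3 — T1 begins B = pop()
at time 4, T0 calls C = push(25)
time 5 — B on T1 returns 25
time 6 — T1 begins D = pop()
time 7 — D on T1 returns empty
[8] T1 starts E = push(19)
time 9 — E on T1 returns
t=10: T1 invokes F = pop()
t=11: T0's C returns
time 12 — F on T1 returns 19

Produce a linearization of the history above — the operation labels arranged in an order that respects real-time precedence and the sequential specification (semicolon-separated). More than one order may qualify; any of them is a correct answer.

after step 1 (A pop() → empty): stack <>
after step 2 (C push(25)): stack <25>
after step 3 (B pop() → 25): stack <>
after step 4 (D pop() → empty): stack <>
after step 5 (E push(19)): stack <19>
after step 6 (F pop() → 19): stack <>

A; C; B; D; E; F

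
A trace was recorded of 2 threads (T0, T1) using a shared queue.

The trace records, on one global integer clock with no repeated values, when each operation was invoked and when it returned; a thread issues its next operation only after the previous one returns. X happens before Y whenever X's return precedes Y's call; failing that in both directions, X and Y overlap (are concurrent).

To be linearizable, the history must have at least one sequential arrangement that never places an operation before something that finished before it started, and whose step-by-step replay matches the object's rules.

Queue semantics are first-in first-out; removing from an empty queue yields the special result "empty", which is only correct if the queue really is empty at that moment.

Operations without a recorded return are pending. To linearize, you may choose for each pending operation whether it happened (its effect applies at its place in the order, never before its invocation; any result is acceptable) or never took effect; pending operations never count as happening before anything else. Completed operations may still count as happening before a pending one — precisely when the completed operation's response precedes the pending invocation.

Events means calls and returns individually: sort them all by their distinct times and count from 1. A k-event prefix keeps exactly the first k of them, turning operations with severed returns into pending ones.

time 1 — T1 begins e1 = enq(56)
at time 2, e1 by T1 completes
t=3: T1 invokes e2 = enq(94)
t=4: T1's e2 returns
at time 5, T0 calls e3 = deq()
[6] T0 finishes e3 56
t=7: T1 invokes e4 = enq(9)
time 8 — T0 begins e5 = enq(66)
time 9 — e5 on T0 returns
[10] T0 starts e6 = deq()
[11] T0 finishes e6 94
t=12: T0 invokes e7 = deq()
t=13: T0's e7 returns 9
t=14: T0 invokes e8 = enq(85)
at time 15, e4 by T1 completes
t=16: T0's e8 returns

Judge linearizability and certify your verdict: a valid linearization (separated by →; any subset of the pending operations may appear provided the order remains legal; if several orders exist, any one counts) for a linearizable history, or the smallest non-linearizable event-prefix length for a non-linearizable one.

step 1: e1 enq(56) — queue <56>
step 2: e2 enq(94) — queue <56,94>
step 3: e3 deq() → 56 — queue <94>
step 4: e4 enq(9) — queue <94,9>
step 5: e5 enq(66) — queue <94,9,66>
step 6: e6 deq() → 94 — queue <9,66>
step 7: e7 deq() → 9 — queue <66>
step 8: e8 enq(85) — queue <66,85>

linearizable — witness: e1 → e2 → e3 → e4 → e5 → e6 → e7 → e8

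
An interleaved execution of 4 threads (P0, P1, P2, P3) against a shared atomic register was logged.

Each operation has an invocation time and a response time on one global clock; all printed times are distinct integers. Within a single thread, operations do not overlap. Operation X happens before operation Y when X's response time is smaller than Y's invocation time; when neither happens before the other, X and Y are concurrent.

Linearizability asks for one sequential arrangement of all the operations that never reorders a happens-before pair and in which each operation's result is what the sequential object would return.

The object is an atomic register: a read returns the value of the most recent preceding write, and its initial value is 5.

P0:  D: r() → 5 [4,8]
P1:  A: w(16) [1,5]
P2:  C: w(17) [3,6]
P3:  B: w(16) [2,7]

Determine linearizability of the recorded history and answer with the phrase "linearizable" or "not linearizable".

linearizable

witness order: D, A, B, C
after step 1 (D r() → 5): value 5
after step 2 (A w(16)): value 16
after step 3 (B w(16)): value 16
after step 4 (C w(17)): value 17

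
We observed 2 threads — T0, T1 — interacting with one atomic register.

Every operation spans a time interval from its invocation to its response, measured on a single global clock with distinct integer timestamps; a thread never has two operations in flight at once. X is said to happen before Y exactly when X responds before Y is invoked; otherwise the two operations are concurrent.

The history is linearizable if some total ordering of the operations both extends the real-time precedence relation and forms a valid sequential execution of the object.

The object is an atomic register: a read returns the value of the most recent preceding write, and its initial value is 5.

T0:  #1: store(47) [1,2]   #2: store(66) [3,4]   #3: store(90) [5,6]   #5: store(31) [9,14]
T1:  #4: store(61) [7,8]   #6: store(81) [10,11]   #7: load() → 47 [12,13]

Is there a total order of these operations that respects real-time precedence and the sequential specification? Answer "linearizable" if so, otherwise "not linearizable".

not linearizable

events 1..12 are fine; event 13 — the response of #7 at time 13 — makes the prefix non-linearizable
exhaustive check: the 6 completed atomic register ops admit one real-time order; illegal
completion choices over the 1 pending operation (#5) were checked; none helps
for example #1, #2, #3, #4, #6, #7 (pending dropped) fails at step 6: #7 load() → 47 is not legal there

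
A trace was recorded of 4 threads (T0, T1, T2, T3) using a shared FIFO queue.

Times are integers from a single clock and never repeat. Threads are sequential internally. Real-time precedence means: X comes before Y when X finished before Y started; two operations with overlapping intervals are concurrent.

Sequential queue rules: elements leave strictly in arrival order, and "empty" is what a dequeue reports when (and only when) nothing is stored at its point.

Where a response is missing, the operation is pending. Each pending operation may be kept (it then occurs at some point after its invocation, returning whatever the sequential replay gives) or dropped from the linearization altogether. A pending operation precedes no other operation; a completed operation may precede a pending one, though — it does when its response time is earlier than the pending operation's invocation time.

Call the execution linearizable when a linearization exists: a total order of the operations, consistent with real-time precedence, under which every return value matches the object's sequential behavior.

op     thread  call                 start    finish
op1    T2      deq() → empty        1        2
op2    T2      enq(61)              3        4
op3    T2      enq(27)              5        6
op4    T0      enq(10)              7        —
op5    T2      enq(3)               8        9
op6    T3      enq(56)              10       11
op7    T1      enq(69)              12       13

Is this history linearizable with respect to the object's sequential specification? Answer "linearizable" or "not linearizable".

one valid linearization: op1, op2, op3, op4, op5, op6, op7
after step 1 (op1 deq() → empty): queue <>
after step 2 (op2 enq(61)): queue <61>
after step 3 (op3 enq(27)): queue <61,27>
after step 4 (op4 enq(10) (pending, included)): queue <61,27,10>
after step 5 (op5 enq(3)): queue <61,27,10,3>
after step 6 (op6 enq(56)): queue <61,27,10,3,56>
after step 7 (op7 enq(69)): queue <61,27,10,3,56,69>

linearizable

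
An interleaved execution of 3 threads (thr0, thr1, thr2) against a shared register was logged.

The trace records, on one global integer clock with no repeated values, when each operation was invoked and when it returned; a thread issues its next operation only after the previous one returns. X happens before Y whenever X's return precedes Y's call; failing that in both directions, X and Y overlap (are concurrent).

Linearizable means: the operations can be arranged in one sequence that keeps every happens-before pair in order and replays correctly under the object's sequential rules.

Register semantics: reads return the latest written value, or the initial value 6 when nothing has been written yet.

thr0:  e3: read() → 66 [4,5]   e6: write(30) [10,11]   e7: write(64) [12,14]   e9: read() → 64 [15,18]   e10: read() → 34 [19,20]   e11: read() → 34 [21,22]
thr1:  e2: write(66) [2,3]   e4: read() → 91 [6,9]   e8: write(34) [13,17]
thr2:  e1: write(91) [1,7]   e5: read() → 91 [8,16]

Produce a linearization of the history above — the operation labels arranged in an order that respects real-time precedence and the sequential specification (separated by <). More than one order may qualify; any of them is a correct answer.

e2 < e3 < e1 < e4 < e5 < e6 < e7 < e9 < e8 < e10 < e11

step 1: e2 write(66) — value 66
step 2: e3 read() → 66 — value 66
step 3: e1 write(91) — value 91
step 4: e4 read() → 91 — value 91
step 5: e5 read() → 91 — value 91
step 6: e6 write(30) — value 30
step 7: e7 write(64) — value 64
step 8: e9 read() → 64 — value 64
step 9: e8 write(34) — value 34
step 10: e10 read() → 34 — value 34
step 11: e11 read() → 34 — value 34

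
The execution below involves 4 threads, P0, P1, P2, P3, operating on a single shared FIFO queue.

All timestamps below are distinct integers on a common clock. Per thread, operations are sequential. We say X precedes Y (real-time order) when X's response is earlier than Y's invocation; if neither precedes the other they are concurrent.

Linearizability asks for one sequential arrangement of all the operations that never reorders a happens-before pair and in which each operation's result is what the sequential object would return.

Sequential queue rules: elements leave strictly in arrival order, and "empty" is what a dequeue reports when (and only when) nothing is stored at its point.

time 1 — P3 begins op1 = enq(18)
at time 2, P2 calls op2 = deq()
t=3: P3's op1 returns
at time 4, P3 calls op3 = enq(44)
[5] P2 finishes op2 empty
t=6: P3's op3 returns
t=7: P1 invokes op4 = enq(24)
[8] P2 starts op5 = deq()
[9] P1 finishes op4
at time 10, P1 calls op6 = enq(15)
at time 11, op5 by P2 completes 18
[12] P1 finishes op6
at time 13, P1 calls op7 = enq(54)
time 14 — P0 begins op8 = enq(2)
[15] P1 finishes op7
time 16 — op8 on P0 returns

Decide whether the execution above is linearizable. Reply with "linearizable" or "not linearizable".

a witness: op2, op1, op3, op4, op5, op6, op7, op8
step 1: op2 deq() → empty — queue <>
step 2: op1 enq(18) — queue <18>
step 3: op3 enq(44) — queue <18,44>
step 4: op4 enq(24) — queue <18,44,24>
step 5: op5 deq() → 18 — queue <44,24>
step 6: op6 enq(15) — queue <44,24,15>
step 7: op7 enq(54) — queue <44,24,15,54>
step 8: op8 enq(2) — queue <44,24,15,54,2>

linearizable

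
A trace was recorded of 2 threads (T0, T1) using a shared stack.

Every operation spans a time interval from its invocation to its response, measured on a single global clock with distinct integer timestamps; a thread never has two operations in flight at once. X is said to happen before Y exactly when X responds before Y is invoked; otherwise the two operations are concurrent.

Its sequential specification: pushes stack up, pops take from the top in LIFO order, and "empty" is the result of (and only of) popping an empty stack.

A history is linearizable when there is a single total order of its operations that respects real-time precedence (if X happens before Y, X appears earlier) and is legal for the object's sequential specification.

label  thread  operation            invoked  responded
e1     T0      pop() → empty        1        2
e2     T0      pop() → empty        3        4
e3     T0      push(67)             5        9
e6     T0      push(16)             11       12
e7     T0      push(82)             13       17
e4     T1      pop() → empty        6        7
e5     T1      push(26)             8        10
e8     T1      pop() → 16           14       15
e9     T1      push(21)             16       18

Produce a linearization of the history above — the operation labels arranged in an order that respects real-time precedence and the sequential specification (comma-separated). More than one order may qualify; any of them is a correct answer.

e1, e2, e4, e3, e5, e6, e8, e7, e9

after step 1 (e1 pop() → empty): stack <>
after step 2 (e2 pop() → empty): stack <>
after step 3 (e4 pop() → empty): stack <>
after step 4 (e3 push(67)): stack <67>
after step 5 (e5 push(26)): stack <67,26>
after step 6 (e6 push(16)): stack <67,26,16>
after step 7 (e8 pop() → 16): stack <67,26>
after step 8 (e7 push(82)): stack <67,26,82>
after step 9 (e9 push(21)): stack <67,26,82,21>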